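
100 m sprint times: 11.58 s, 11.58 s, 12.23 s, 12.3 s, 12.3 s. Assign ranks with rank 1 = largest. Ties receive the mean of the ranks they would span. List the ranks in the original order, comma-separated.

Sorted (descending): 12.3, 12.3, 12.23, 11.58, 11.58
The 2 values of 12.3 occupy positions 1–2 → average rank (1+2)/2 = 1.5.
The 2 values of 11.58 occupy positions 4–5 → average rank (4+5)/2 = 4.5.

4.5, 4.5, 3, 1.5, 1.5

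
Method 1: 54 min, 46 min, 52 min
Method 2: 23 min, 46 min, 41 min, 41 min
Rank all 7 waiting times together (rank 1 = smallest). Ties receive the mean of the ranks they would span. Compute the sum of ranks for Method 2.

10.5

Sorted (ascending): 23, 41, 41, 46, 46, 52, 54
The 2 values of 41 occupy positions 2–3 → average rank (2+3)/2 = 2.5.
The 2 values of 46 occupy positions 4–5 → average rank (4+5)/2 = 4.5.
Method 2 values → pooled ranks: 23→1, 46→4.5, 41→2.5, 41→2.5
Rank sum = 1 + 4.5 + 2.5 + 2.5 = 10.5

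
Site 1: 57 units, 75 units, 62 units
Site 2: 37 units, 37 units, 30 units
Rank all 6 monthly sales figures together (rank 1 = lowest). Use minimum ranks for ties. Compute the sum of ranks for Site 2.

5

Sorted (ascending): 30, 37, 37, 57, 62, 75
The 2 values of 37 occupy positions 2–3 → each gets rank 2.
Site 2 values → pooled ranks: 37→2, 37→2, 30→1
Rank sum = 2 + 2 + 1 = 5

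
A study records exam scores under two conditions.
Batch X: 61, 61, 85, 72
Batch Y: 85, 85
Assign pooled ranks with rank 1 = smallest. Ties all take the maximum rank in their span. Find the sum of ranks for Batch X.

Sorted (ascending): 61, 61, 72, 85, 85, 85
The 2 values of 61 occupy positions 1–2 → each gets rank 2.
The 3 values of 85 occupy positions 4–6 → each gets rank 6.
Batch X values → pooled ranks: 61→2, 61→2, 85→6, 72→3
Rank sum = 2 + 2 + 6 + 3 = 13

13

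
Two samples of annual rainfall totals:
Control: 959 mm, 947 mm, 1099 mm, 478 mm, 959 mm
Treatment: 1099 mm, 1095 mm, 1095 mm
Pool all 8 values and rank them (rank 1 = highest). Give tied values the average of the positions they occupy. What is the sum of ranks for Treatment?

Sorted (descending): 1099, 1099, 1095, 1095, 959, 959, 947, 478
The 2 values of 1099 occupy positions 1–2 → average rank (1+2)/2 = 1.5.
The 2 values of 1095 occupy positions 3–4 → average rank (3+4)/2 = 3.5.
The 2 values of 959 occupy positions 5–6 → average rank (5+6)/2 = 5.5.
Treatment values → pooled ranks: 1099→1.5, 1095→3.5, 1095→3.5
Rank sum = 1.5 + 3.5 + 3.5 = 8.5

8.5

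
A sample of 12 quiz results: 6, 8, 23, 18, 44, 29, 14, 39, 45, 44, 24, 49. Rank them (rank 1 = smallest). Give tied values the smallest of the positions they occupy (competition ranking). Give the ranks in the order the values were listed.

1, 2, 5, 4, 9, 7, 3, 8, 11, 9, 6, 12

Sorted (ascending): 6, 8, 14, 18, 23, 24, 29, 39, 44, 44, 45, 49
The 2 values of 44 occupy positions 9–10 → each gets rank 9.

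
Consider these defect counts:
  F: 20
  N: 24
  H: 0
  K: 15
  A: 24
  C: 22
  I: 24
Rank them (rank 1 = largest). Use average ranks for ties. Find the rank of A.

2

Sorted (descending): 24, 24, 24, 22, 20, 15, 0
The 3 values of 24 occupy positions 1–3 → average rank 2.
A has value 24 → rank 2.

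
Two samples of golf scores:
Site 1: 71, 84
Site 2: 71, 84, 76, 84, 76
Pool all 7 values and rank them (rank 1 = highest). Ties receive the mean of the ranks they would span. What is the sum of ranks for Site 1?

Sorted (descending): 84, 84, 84, 76, 76, 71, 71
The 3 values of 84 occupy positions 1–3 → average rank 2.
The 2 values of 76 occupy positions 4–5 → average rank (4+5)/2 = 4.5.
The 2 values of 71 occupy positions 6–7 → average rank (6+7)/2 = 6.5.
Site 1 values → pooled ranks: 71→6.5, 84→2
Rank sum = 6.5 + 2 = 8.5

8.5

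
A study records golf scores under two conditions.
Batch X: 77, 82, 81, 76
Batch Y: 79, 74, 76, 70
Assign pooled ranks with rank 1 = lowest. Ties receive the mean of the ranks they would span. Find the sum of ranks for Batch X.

Sorted (ascending): 70, 74, 76, 76, 77, 79, 81, 82
The 2 values of 76 occupy positions 3–4 → average rank (3+4)/2 = 3.5.
Batch X values → pooled ranks: 77→5, 82→8, 81→7, 76→3.5
Rank sum = 5 + 8 + 7 + 3.5 = 23.5

23.5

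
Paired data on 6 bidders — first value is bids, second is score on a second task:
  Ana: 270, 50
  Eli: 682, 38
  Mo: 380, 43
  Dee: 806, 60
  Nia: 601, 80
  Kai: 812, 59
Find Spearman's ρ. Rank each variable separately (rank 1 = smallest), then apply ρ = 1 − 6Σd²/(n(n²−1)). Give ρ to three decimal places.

Ranks of variable 1: 1, 4, 2, 5, 3, 6
Ranks of variable 2: 3, 1, 2, 5, 6, 4
d = r₁ − r₂: -2, 3, 0, 0, -3, 2
d²: 4, 9, 0, 0, 9, 4; Σd² = 26
ρ = 1 − 6·26/(6·35) = 1 − 156/210 = 0.257

0.257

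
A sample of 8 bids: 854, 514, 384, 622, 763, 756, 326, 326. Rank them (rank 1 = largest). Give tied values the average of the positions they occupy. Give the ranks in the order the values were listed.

1, 5, 6, 4, 2, 3, 7.5, 7.5

Sorted (descending): 854, 763, 756, 622, 514, 384, 326, 326
The 2 values of 326 occupy positions 7–8 → average rank (7+8)/2 = 7.5.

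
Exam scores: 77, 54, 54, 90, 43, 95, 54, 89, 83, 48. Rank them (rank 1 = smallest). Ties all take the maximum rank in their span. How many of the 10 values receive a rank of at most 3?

2

Sorted (ascending): 43, 48, 54, 54, 54, 77, 83, 89, 90, 95
The 3 values of 54 occupy positions 3–5 → each gets rank 5.
Ranks ≤ 3: {1, 2} → 2 values.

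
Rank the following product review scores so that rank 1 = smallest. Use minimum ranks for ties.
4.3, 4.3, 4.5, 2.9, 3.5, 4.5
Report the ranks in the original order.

3, 3, 5, 1, 2, 5

Sorted (ascending): 2.9, 3.5, 4.3, 4.3, 4.5, 4.5
The 2 values of 4.3 occupy positions 3–4 → each gets rank 3.
The 2 values of 4.5 occupy positions 5–6 → each gets rank 5.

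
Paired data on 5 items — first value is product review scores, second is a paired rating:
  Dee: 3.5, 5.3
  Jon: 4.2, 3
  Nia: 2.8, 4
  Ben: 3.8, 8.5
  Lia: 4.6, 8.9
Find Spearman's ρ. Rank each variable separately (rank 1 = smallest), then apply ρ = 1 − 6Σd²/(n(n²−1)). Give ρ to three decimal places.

Ranks of variable 1: 2, 4, 1, 3, 5
Ranks of variable 2: 3, 1, 2, 4, 5
d = r₁ − r₂: -1, 3, -1, -1, 0
d²: 1, 9, 1, 1, 0; Σd² = 12
ρ = 1 − 6·12/(5·24) = 1 − 72/120 = 0.400

0.400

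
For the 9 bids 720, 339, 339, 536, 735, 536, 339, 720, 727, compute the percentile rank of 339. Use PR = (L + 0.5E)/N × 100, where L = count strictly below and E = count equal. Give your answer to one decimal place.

N = 9.
Strictly below 339: 0. Equal to 339: 3.
PR = (0 + 0.5·3)/9 × 100 = 16.7

16.7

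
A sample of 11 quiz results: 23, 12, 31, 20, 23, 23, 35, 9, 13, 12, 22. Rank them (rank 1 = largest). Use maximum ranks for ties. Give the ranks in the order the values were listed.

Sorted (descending): 35, 31, 23, 23, 23, 22, 20, 13, 12, 12, 9
The 3 values of 23 occupy positions 3–5 → each gets rank 5.
The 2 values of 12 occupy positions 9–10 → each gets rank 10.

5, 10, 2, 7, 5, 5, 1, 11, 8, 10, 6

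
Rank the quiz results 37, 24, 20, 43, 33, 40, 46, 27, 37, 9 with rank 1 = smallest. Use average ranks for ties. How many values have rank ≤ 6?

5

Sorted (ascending): 9, 20, 24, 27, 33, 37, 37, 40, 43, 46
The 2 values of 37 occupy positions 6–7 → average rank (6+7)/2 = 6.5.
Ranks ≤ 6: {1, 2, 3, 4, 5} → 5 values.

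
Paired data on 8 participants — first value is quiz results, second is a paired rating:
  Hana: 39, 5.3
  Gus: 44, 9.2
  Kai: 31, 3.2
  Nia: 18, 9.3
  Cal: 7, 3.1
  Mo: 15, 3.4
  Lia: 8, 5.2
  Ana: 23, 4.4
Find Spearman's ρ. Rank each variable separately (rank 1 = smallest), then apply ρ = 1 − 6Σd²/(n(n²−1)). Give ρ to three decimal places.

Ranks of variable 1: 7, 8, 6, 4, 1, 3, 2, 5
Ranks of variable 2: 6, 7, 2, 8, 1, 3, 5, 4
d = r₁ − r₂: 1, 1, 4, -4, 0, 0, -3, 1
d²: 1, 1, 16, 16, 0, 0, 9, 1; Σd² = 44
ρ = 1 − 6·44/(8·63) = 1 − 264/504 = 0.476

0.476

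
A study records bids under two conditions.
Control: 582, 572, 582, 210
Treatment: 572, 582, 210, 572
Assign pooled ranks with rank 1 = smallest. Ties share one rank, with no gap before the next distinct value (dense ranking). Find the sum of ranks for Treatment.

Sorted (ascending): 210, 210, 572, 572, 572, 582, 582, 582
The 2 values of 210 share dense rank 1.
The 3 values of 572 share dense rank 2.
The 3 values of 582 share dense rank 3.
Treatment values → pooled ranks: 572→2, 582→3, 210→1, 572→2
Rank sum = 2 + 3 + 1 + 2 = 8

8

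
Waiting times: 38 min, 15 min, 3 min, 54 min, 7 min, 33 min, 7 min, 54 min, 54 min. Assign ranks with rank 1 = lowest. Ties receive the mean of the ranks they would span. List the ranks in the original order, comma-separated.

6, 4, 1, 8, 2.5, 5, 2.5, 8, 8

Sorted (ascending): 3, 7, 7, 15, 33, 38, 54, 54, 54
The 2 values of 7 occupy positions 2–3 → average rank (2+3)/2 = 2.5.
The 3 values of 54 occupy positions 7–9 → average rank 8.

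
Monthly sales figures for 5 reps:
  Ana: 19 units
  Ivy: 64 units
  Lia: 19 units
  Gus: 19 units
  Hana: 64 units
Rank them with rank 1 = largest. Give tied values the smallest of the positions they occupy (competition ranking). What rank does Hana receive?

1

Sorted (descending): 64, 64, 19, 19, 19
The 2 values of 64 occupy positions 1–2 → each gets rank 1.
The 3 values of 19 occupy positions 3–5 → each gets rank 3.
Hana has value 64 units → rank 1.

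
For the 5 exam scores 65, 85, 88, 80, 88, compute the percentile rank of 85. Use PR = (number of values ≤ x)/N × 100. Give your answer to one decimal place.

60.0

N = 5.
Strictly below 85: 2. Equal to 85: 1.
PR = 3/5 × 100 = 60.0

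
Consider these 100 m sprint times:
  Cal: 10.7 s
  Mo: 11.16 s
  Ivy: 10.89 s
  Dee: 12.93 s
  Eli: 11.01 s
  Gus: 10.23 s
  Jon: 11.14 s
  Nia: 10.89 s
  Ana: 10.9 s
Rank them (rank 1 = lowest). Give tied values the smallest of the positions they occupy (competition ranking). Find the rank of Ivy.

3

Sorted (ascending): 10.23, 10.7, 10.89, 10.89, 10.9, 11.01, 11.14, 11.16, 12.93
The 2 values of 10.89 occupy positions 3–4 → each gets rank 3.
Ivy has value 10.89 s → rank 3.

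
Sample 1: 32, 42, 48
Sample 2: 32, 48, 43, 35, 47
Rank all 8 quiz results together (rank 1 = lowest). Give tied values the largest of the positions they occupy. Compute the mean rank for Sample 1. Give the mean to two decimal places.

4.67

Sorted (ascending): 32, 32, 35, 42, 43, 47, 48, 48
The 2 values of 32 occupy positions 1–2 → each gets rank 2.
The 2 values of 48 occupy positions 7–8 → each gets rank 8.
Sample 1 values → pooled ranks: 32→2, 42→4, 48→8
Mean rank = (2 + 4 + 8) / 3 = 4.67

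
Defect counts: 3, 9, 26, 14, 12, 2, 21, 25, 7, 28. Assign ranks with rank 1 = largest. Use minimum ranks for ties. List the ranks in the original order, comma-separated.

9, 7, 2, 5, 6, 10, 4, 3, 8, 1

Sorted (descending): 28, 26, 25, 21, 14, 12, 9, 7, 3, 2
No ties — each value takes its position as its rank.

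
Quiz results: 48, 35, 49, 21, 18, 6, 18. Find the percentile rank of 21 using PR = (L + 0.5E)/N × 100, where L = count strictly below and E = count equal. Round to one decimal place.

50.0

N = 7.
Strictly below 21: 3. Equal to 21: 1.
PR = (3 + 0.5·1)/7 × 100 = 50.0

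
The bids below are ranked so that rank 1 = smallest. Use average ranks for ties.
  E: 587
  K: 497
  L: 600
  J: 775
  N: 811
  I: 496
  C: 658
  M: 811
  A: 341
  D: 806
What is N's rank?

9.5

Sorted (ascending): 341, 496, 497, 587, 600, 658, 775, 806, 811, 811
The 2 values of 811 occupy positions 9–10 → average rank (9+10)/2 = 9.5.
N has value 811 → rank 9.5.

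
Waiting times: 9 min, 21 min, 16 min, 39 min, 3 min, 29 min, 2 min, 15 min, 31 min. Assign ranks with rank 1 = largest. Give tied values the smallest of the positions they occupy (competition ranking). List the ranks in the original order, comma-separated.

Sorted (descending): 39, 31, 29, 21, 16, 15, 9, 3, 2
No ties — each value takes its position as its rank.

7, 4, 5, 1, 8, 3, 9, 6, 2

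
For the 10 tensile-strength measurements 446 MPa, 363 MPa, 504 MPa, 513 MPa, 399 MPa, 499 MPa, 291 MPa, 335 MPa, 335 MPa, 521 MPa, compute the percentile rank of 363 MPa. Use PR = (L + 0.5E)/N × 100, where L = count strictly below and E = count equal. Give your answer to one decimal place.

35.0

N = 10.
Strictly below 363: 3. Equal to 363: 1.
PR = (3 + 0.5·1)/10 × 100 = 35.0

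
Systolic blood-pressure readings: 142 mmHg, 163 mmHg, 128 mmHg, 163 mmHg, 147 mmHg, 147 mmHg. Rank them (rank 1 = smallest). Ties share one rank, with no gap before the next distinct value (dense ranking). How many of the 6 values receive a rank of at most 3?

Sorted (ascending): 128, 142, 147, 147, 163, 163
The 2 values of 147 share dense rank 3.
The 2 values of 163 share dense rank 4.
Remaining distinct values take the next consecutive integers.
Ranks ≤ 3: {1, 2, 3, 3} → 4 values.

4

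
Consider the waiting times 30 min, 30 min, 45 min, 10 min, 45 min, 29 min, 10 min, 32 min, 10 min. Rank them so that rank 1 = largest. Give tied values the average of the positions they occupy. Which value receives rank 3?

Sorted (descending): 45, 45, 32, 30, 30, 29, 10, 10, 10
The 2 values of 45 occupy positions 1–2 → average rank (1+2)/2 = 1.5.
The 2 values of 30 occupy positions 4–5 → average rank (4+5)/2 = 4.5.
The 3 values of 10 occupy positions 7–9 → average rank 8.
Rank 3 → value 32.

32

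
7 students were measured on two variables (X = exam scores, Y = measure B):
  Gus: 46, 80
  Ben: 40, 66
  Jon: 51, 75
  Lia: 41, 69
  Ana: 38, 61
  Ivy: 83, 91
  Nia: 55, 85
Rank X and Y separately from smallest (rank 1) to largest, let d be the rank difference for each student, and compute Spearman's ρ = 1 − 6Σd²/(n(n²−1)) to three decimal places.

0.964

Ranks of variable 1: 4, 2, 5, 3, 1, 7, 6
Ranks of variable 2: 5, 2, 4, 3, 1, 7, 6
d = r₁ − r₂: -1, 0, 1, 0, 0, 0, 0
d²: 1, 0, 1, 0, 0, 0, 0; Σd² = 2
ρ = 1 − 6·2/(7·48) = 1 − 12/336 = 0.964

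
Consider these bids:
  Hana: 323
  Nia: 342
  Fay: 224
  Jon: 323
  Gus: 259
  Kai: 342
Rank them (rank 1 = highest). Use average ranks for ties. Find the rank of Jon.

Sorted (descending): 342, 342, 323, 323, 259, 224
The 2 values of 342 occupy positions 1–2 → average rank (1+2)/2 = 1.5.
The 2 values of 323 occupy positions 3–4 → average rank (3+4)/2 = 3.5.
Jon has value 323 → rank 3.5.

3.5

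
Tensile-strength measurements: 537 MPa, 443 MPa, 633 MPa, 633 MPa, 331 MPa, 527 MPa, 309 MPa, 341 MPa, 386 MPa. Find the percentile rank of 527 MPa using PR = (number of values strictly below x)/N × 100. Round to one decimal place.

55.6

N = 9.
Strictly below 527: 5. Equal to 527: 1.
PR = 5/9 × 100 = 55.6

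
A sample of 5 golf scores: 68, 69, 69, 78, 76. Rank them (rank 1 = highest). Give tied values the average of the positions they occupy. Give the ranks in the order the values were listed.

Sorted (descending): 78, 76, 69, 69, 68
The 2 values of 69 occupy positions 3–4 → average rank (3+4)/2 = 3.5.

5, 3.5, 3.5, 1, 2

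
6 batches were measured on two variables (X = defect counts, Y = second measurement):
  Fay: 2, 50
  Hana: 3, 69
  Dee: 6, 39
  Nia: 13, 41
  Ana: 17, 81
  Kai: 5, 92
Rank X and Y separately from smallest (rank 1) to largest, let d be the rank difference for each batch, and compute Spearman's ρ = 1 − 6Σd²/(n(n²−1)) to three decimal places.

Ranks of variable 1: 1, 2, 4, 5, 6, 3
Ranks of variable 2: 3, 4, 1, 2, 5, 6
d = r₁ − r₂: -2, -2, 3, 3, 1, -3
d²: 4, 4, 9, 9, 1, 9; Σd² = 36
ρ = 1 − 6·36/(6·35) = 1 − 216/210 = -0.029

-0.029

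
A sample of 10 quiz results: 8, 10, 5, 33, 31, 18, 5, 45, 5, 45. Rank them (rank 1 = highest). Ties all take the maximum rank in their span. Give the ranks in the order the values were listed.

7, 6, 10, 3, 4, 5, 10, 2, 10, 2

Sorted (descending): 45, 45, 33, 31, 18, 10, 8, 5, 5, 5
The 2 values of 45 occupy positions 1–2 → each gets rank 2.
The 3 values of 5 occupy positions 8–10 → each gets rank 10.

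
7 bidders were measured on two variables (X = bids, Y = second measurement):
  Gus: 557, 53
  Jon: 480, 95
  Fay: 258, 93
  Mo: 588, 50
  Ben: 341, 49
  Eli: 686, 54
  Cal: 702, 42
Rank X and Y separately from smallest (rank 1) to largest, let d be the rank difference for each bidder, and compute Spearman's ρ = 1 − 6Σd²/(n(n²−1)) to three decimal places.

-0.464

Ranks of variable 1: 4, 3, 1, 5, 2, 6, 7
Ranks of variable 2: 4, 7, 6, 3, 2, 5, 1
d = r₁ − r₂: 0, -4, -5, 2, 0, 1, 6
d²: 0, 16, 25, 4, 0, 1, 36; Σd² = 82
ρ = 1 − 6·82/(7·48) = 1 − 492/336 = -0.464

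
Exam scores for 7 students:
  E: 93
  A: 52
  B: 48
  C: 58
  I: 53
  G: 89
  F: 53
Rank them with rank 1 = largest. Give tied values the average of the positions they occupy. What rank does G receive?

2

Sorted (descending): 93, 89, 58, 53, 53, 52, 48
The 2 values of 53 occupy positions 4–5 → average rank (4+5)/2 = 4.5.
G has value 89 → rank 2.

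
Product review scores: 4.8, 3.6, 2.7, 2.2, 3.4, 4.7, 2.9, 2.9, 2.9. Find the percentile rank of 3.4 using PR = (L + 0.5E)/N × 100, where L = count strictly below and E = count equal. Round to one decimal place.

61.1

N = 9.
Strictly below 3.4: 5. Equal to 3.4: 1.
PR = (5 + 0.5·1)/9 × 100 = 61.1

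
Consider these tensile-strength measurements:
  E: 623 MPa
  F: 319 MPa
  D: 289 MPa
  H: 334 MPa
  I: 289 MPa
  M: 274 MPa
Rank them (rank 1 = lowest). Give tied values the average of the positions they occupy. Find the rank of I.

2.5

Sorted (ascending): 274, 289, 289, 319, 334, 623
The 2 values of 289 occupy positions 2–3 → average rank (2+3)/2 = 2.5.
I has value 289 MPa → rank 2.5.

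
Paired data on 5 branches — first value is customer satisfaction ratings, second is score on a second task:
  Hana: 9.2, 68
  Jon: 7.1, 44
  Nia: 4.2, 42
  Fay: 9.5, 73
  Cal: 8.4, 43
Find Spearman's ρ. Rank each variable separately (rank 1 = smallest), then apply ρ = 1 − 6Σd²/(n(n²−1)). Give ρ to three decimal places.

Ranks of variable 1: 4, 2, 1, 5, 3
Ranks of variable 2: 4, 3, 1, 5, 2
d = r₁ − r₂: 0, -1, 0, 0, 1
d²: 0, 1, 0, 0, 1; Σd² = 2
ρ = 1 − 6·2/(5·24) = 1 − 12/120 = 0.900

0.900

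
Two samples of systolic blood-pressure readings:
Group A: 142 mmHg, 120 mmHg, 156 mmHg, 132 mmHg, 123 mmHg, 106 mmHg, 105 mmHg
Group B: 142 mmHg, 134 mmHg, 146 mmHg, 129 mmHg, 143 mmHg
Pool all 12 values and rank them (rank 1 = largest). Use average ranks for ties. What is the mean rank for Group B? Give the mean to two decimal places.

4.70

Sorted (descending): 156, 146, 143, 142, 142, 134, 132, 129, 123, 120, 106, 105
The 2 values of 142 occupy positions 4–5 → average rank (4+5)/2 = 4.5.
Group B values → pooled ranks: 142→4.5, 134→6, 146→2, 129→8, 143→3
Mean rank = (4.5 + 6 + 2 + 8 + 3) / 5 = 4.70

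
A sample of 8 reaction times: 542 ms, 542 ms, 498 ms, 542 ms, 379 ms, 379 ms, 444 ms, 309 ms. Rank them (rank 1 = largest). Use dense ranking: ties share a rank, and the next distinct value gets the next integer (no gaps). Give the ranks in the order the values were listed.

1, 1, 2, 1, 4, 4, 3, 5

Sorted (descending): 542, 542, 542, 498, 444, 379, 379, 309
The 3 values of 542 share dense rank 1.
The 2 values of 379 share dense rank 4.
Remaining distinct values take the next consecutive integers.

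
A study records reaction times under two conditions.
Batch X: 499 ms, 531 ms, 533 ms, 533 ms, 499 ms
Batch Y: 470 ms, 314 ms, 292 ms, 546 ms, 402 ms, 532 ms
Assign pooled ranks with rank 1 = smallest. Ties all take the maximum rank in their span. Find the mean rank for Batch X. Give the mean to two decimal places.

7.80

Sorted (ascending): 292, 314, 402, 470, 499, 499, 531, 532, 533, 533, 546
The 2 values of 499 occupy positions 5–6 → each gets rank 6.
The 2 values of 533 occupy positions 9–10 → each gets rank 10.
Batch X values → pooled ranks: 499→6, 531→7, 533→10, 533→10, 499→6
Mean rank = (6 + 7 + 10 + 10 + 6) / 5 = 7.80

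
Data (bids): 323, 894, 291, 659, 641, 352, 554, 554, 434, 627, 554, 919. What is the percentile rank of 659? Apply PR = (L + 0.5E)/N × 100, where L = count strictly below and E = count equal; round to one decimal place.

79.2

N = 12.
Strictly below 659: 9. Equal to 659: 1.
PR = (9 + 0.5·1)/12 × 100 = 79.2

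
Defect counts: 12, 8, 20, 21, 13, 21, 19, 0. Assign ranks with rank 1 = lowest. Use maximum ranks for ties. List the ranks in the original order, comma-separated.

3, 2, 6, 8, 4, 8, 5, 1

Sorted (ascending): 0, 8, 12, 13, 19, 20, 21, 21
The 2 values of 21 occupy positions 7–8 → each gets rank 8.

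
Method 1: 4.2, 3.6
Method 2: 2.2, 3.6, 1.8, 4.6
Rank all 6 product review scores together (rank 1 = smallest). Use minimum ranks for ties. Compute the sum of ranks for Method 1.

8

Sorted (ascending): 1.8, 2.2, 3.6, 3.6, 4.2, 4.6
The 2 values of 3.6 occupy positions 3–4 → each gets rank 3.
Method 1 values → pooled ranks: 4.2→5, 3.6→3
Rank sum = 5 + 3 = 8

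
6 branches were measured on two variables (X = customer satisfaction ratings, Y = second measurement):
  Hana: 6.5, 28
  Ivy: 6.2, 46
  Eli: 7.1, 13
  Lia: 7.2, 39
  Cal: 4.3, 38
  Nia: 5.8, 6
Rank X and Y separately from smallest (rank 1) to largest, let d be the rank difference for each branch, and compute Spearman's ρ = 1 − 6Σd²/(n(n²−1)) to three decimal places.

Ranks of variable 1: 4, 3, 5, 6, 1, 2
Ranks of variable 2: 3, 6, 2, 5, 4, 1
d = r₁ − r₂: 1, -3, 3, 1, -3, 1
d²: 1, 9, 9, 1, 9, 1; Σd² = 30
ρ = 1 − 6·30/(6·35) = 1 − 180/210 = 0.143

0.143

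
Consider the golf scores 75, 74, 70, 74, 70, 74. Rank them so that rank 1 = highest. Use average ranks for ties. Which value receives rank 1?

Sorted (descending): 75, 74, 74, 74, 70, 70
The 3 values of 74 occupy positions 2–4 → average rank 3.
The 2 values of 70 occupy positions 5–6 → average rank (5+6)/2 = 5.5.
Rank 1 → value 75.

75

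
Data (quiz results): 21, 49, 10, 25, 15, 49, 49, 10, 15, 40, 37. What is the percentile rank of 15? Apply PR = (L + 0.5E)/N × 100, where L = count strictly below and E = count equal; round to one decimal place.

N = 11.
Strictly below 15: 2. Equal to 15: 2.
PR = (2 + 0.5·2)/11 × 100 = 27.3

27.3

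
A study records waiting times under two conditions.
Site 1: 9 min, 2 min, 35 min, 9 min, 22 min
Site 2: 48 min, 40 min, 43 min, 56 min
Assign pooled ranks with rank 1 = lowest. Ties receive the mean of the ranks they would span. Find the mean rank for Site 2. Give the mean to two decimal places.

7.50

Sorted (ascending): 2, 9, 9, 22, 35, 40, 43, 48, 56
The 2 values of 9 occupy positions 2–3 → average rank (2+3)/2 = 2.5.
Site 2 values → pooled ranks: 48→8, 40→6, 43→7, 56→9
Mean rank = (8 + 6 + 7 + 9) / 4 = 7.50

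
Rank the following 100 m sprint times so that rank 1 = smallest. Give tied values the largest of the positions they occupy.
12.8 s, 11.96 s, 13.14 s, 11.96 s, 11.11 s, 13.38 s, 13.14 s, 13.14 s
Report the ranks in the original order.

Sorted (ascending): 11.11, 11.96, 11.96, 12.8, 13.14, 13.14, 13.14, 13.38
The 2 values of 11.96 occupy positions 2–3 → each gets rank 3.
The 3 values of 13.14 occupy positions 5–7 → each gets rank 7.

4, 3, 7, 3, 1, 8, 7, 7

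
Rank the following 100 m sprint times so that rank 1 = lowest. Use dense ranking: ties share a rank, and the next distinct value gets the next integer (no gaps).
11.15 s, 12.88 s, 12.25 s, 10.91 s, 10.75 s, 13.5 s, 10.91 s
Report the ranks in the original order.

3, 5, 4, 2, 1, 6, 2

Sorted (ascending): 10.75, 10.91, 10.91, 11.15, 12.25, 12.88, 13.5
The 2 values of 10.91 share dense rank 2.
Remaining distinct values take the next consecutive integers.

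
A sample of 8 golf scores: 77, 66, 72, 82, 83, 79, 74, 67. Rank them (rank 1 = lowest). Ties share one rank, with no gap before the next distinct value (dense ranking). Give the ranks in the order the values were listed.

5, 1, 3, 7, 8, 6, 4, 2

Sorted (ascending): 66, 67, 72, 74, 77, 79, 82, 83
No ties — each value takes its position as its rank.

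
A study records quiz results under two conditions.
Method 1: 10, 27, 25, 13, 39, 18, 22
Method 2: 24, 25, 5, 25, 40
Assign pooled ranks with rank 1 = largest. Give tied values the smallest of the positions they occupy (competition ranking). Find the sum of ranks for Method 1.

47

Sorted (descending): 40, 39, 27, 25, 25, 25, 24, 22, 18, 13, 10, 5
The 3 values of 25 occupy positions 4–6 → each gets rank 4.
Method 1 values → pooled ranks: 10→11, 27→3, 25→4, 13→10, 39→2, 18→9, 22→8
Rank sum = 11 + 3 + 4 + 10 + 2 + 9 + 8 = 47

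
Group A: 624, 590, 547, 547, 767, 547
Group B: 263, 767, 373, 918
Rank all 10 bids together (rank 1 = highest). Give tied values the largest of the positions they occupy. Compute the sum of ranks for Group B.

Sorted (descending): 918, 767, 767, 624, 590, 547, 547, 547, 373, 263
The 2 values of 767 occupy positions 2–3 → each gets rank 3.
The 3 values of 547 occupy positions 6–8 → each gets rank 8.
Group B values → pooled ranks: 263→10, 767→3, 373→9, 918→1
Rank sum = 10 + 3 + 9 + 1 = 23

23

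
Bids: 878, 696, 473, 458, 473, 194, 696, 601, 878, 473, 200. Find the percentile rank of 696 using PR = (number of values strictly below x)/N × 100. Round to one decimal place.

63.6

N = 11.
Strictly below 696: 7. Equal to 696: 2.
PR = 7/11 × 100 = 63.6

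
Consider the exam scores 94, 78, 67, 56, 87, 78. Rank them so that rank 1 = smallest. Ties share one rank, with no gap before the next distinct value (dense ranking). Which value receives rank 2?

67

Sorted (ascending): 56, 67, 78, 78, 87, 94
The 2 values of 78 share dense rank 3.
Remaining distinct values take the next consecutive integers.
Rank 2 → value 67.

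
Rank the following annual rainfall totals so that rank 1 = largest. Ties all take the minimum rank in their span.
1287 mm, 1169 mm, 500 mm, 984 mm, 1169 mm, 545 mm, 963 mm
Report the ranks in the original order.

1, 2, 7, 4, 2, 6, 5

Sorted (descending): 1287, 1169, 1169, 984, 963, 545, 500
The 2 values of 1169 occupy positions 2–3 → each gets rank 2.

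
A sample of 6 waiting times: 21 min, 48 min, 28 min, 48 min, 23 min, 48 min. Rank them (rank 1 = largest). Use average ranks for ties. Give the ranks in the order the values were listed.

6, 2, 4, 2, 5, 2

Sorted (descending): 48, 48, 48, 28, 23, 21
The 3 values of 48 occupy positions 1–3 → average rank 2.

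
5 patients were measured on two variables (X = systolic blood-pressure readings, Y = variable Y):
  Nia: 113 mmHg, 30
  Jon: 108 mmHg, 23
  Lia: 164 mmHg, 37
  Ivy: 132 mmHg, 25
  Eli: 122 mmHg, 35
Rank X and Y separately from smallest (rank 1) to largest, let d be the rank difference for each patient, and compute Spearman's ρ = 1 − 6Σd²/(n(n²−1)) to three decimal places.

Ranks of variable 1: 2, 1, 5, 4, 3
Ranks of variable 2: 3, 1, 5, 2, 4
d = r₁ − r₂: -1, 0, 0, 2, -1
d²: 1, 0, 0, 4, 1; Σd² = 6
ρ = 1 − 6·6/(5·24) = 1 − 36/120 = 0.700

0.700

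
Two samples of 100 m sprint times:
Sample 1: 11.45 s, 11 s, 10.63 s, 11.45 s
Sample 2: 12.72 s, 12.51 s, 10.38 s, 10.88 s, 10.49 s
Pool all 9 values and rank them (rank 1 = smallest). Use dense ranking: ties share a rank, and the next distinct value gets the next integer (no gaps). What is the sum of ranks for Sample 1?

20

Sorted (ascending): 10.38, 10.49, 10.63, 10.88, 11, 11.45, 11.45, 12.51, 12.72
The 2 values of 11.45 share dense rank 6.
Remaining distinct values take the next consecutive integers.
Sample 1 values → pooled ranks: 11.45→6, 11→5, 10.63→3, 11.45→6
Rank sum = 6 + 5 + 3 + 6 = 20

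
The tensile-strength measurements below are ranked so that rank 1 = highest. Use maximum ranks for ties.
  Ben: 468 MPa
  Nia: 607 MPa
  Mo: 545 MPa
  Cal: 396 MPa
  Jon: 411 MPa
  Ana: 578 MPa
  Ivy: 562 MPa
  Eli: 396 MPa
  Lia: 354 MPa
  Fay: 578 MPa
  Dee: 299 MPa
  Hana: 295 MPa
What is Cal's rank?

9

Sorted (descending): 607, 578, 578, 562, 545, 468, 411, 396, 396, 354, 299, 295
The 2 values of 578 occupy positions 2–3 → each gets rank 3.
The 2 values of 396 occupy positions 8–9 → each gets rank 9.
Cal has value 396 MPa → rank 9.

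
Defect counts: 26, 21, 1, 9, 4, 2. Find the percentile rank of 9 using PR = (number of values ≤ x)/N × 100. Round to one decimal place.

N = 6.
Strictly below 9: 3. Equal to 9: 1.
PR = 4/6 × 100 = 66.7

66.7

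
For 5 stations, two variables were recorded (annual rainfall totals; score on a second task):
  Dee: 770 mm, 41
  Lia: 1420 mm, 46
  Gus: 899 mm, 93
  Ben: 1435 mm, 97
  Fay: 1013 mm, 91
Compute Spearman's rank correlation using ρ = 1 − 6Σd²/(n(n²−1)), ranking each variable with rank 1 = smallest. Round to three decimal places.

Ranks of variable 1: 1, 4, 2, 5, 3
Ranks of variable 2: 1, 2, 4, 5, 3
d = r₁ − r₂: 0, 2, -2, 0, 0
d²: 0, 4, 4, 0, 0; Σd² = 8
ρ = 1 − 6·8/(5·24) = 1 − 48/120 = 0.600

0.600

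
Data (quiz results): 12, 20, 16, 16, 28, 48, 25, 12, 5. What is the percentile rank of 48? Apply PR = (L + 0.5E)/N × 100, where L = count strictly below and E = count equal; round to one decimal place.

N = 9.
Strictly below 48: 8. Equal to 48: 1.
PR = (8 + 0.5·1)/9 × 100 = 94.4

94.4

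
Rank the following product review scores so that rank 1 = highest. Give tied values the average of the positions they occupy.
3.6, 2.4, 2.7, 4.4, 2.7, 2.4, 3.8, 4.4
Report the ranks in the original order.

4, 7.5, 5.5, 1.5, 5.5, 7.5, 3, 1.5

Sorted (descending): 4.4, 4.4, 3.8, 3.6, 2.7, 2.7, 2.4, 2.4
The 2 values of 4.4 occupy positions 1–2 → average rank (1+2)/2 = 1.5.
The 2 values of 2.7 occupy positions 5–6 → average rank (5+6)/2 = 5.5.
The 2 values of 2.4 occupy positions 7–8 → average rank (7+8)/2 = 7.5.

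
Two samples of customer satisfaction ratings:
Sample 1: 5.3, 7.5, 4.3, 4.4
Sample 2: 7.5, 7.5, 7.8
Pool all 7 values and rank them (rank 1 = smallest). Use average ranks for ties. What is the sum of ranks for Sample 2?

17

Sorted (ascending): 4.3, 4.4, 5.3, 7.5, 7.5, 7.5, 7.8
The 3 values of 7.5 occupy positions 4–6 → average rank 5.
Sample 2 values → pooled ranks: 7.5→5, 7.5→5, 7.8→7
Rank sum = 5 + 5 + 7 = 17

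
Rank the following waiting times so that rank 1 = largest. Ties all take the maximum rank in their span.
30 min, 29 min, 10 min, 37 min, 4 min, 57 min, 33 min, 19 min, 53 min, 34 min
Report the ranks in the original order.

Sorted (descending): 57, 53, 37, 34, 33, 30, 29, 19, 10, 4
No ties — each value takes its position as its rank.

6, 7, 9, 3, 10, 1, 5, 8, 2, 4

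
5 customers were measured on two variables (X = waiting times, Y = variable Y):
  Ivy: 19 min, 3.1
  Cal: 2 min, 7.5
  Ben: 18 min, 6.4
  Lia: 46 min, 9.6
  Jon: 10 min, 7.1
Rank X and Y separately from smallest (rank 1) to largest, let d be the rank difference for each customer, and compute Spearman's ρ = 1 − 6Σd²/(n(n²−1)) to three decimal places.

0.000

Ranks of variable 1: 4, 1, 3, 5, 2
Ranks of variable 2: 1, 4, 2, 5, 3
d = r₁ − r₂: 3, -3, 1, 0, -1
d²: 9, 9, 1, 0, 1; Σd² = 20
ρ = 1 − 6·20/(5·24) = 1 − 120/120 = 0.000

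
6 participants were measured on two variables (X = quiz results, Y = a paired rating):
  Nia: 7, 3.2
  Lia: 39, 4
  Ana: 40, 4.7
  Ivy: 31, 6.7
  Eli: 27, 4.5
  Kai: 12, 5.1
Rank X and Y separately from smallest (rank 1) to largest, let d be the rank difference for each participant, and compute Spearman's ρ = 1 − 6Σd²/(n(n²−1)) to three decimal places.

0.257

Ranks of variable 1: 1, 5, 6, 4, 3, 2
Ranks of variable 2: 1, 2, 4, 6, 3, 5
d = r₁ − r₂: 0, 3, 2, -2, 0, -3
d²: 0, 9, 4, 4, 0, 9; Σd² = 26
ρ = 1 − 6·26/(6·35) = 1 − 156/210 = 0.257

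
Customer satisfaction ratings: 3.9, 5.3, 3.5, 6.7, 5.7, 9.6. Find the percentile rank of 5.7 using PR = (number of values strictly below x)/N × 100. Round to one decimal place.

50.0

N = 6.
Strictly below 5.7: 3. Equal to 5.7: 1.
PR = 3/6 × 100 = 50.0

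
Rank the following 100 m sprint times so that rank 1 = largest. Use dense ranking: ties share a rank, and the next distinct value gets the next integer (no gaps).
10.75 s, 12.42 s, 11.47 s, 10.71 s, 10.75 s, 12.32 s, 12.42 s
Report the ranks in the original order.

4, 1, 3, 5, 4, 2, 1

Sorted (descending): 12.42, 12.42, 12.32, 11.47, 10.75, 10.75, 10.71
The 2 values of 12.42 share dense rank 1.
The 2 values of 10.75 share dense rank 4.
Remaining distinct values take the next consecutive integers.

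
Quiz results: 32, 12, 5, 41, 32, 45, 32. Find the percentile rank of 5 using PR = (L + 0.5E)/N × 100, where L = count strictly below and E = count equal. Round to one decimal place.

7.1

N = 7.
Strictly below 5: 0. Equal to 5: 1.
PR = (0 + 0.5·1)/7 × 100 = 7.1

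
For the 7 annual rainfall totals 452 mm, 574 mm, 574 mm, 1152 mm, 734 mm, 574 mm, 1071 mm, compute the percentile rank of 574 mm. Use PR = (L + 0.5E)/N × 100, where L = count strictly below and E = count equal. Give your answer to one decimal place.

N = 7.
Strictly below 574: 1. Equal to 574: 3.
PR = (1 + 0.5·3)/7 × 100 = 35.7

35.7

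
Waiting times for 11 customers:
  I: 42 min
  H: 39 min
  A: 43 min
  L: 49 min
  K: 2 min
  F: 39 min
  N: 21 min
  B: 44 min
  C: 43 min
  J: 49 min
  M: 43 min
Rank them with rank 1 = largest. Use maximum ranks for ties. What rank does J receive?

2

Sorted (descending): 49, 49, 44, 43, 43, 43, 42, 39, 39, 21, 2
The 2 values of 49 occupy positions 1–2 → each gets rank 2.
The 3 values of 43 occupy positions 4–6 → each gets rank 6.
The 2 values of 39 occupy positions 8–9 → each gets rank 9.
J has value 49 min → rank 2.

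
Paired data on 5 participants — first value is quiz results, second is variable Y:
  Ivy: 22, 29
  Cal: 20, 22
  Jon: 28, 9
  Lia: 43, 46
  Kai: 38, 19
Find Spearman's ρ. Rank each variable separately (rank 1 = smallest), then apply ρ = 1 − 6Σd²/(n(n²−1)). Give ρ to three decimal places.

0.200

Ranks of variable 1: 2, 1, 3, 5, 4
Ranks of variable 2: 4, 3, 1, 5, 2
d = r₁ − r₂: -2, -2, 2, 0, 2
d²: 4, 4, 4, 0, 4; Σd² = 16
ρ = 1 − 6·16/(5·24) = 1 − 96/120 = 0.200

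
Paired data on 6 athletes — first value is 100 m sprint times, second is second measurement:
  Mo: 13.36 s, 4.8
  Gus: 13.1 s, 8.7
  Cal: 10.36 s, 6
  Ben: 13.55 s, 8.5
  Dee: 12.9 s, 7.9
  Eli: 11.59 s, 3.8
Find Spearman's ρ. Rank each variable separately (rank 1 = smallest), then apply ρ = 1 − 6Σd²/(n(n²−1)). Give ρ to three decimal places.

Ranks of variable 1: 5, 4, 1, 6, 3, 2
Ranks of variable 2: 2, 6, 3, 5, 4, 1
d = r₁ − r₂: 3, -2, -2, 1, -1, 1
d²: 9, 4, 4, 1, 1, 1; Σd² = 20
ρ = 1 − 6·20/(6·35) = 1 − 120/210 = 0.429

0.429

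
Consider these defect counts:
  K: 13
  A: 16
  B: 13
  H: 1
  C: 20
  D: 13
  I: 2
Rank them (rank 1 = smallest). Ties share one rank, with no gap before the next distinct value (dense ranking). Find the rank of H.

1

Sorted (ascending): 1, 2, 13, 13, 13, 16, 20
The 3 values of 13 share dense rank 3.
Remaining distinct values take the next consecutive integers.
H has value 1 → rank 1.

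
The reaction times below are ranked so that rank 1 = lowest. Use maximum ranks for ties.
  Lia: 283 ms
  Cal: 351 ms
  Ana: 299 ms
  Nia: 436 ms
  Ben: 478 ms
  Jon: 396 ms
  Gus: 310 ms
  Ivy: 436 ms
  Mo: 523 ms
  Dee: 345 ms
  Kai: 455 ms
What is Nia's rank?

Sorted (ascending): 283, 299, 310, 345, 351, 396, 436, 436, 455, 478, 523
The 2 values of 436 occupy positions 7–8 → each gets rank 8.
Nia has value 436 ms → rank 8.

8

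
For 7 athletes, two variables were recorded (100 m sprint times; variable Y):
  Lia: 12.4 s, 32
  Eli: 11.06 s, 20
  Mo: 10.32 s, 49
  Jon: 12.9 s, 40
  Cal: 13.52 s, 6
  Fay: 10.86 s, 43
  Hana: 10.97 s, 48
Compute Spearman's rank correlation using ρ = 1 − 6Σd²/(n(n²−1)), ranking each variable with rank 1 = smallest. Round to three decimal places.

-0.821

Ranks of variable 1: 5, 4, 1, 6, 7, 2, 3
Ranks of variable 2: 3, 2, 7, 4, 1, 5, 6
d = r₁ − r₂: 2, 2, -6, 2, 6, -3, -3
d²: 4, 4, 36, 4, 36, 9, 9; Σd² = 102
ρ = 1 − 6·102/(7·48) = 1 − 612/336 = -0.821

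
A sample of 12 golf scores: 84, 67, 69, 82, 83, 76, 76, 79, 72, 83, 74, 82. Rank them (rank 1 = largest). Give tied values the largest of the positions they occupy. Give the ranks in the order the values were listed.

1, 12, 11, 5, 3, 8, 8, 6, 10, 3, 9, 5

Sorted (descending): 84, 83, 83, 82, 82, 79, 76, 76, 74, 72, 69, 67
The 2 values of 83 occupy positions 2–3 → each gets rank 3.
The 2 values of 82 occupy positions 4–5 → each gets rank 5.
The 2 values of 76 occupy positions 7–8 → each gets rank 8.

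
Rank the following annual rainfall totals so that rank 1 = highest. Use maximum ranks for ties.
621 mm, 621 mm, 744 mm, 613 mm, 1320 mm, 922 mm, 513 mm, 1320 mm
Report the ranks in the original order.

Sorted (descending): 1320, 1320, 922, 744, 621, 621, 613, 513
The 2 values of 1320 occupy positions 1–2 → each gets rank 2.
The 2 values of 621 occupy positions 5–6 → each gets rank 6.

6, 6, 4, 7, 2, 3, 8, 2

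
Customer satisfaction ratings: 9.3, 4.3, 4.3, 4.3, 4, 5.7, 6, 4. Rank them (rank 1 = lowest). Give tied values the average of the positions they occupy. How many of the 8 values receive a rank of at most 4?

5

Sorted (ascending): 4, 4, 4.3, 4.3, 4.3, 5.7, 6, 9.3
The 2 values of 4 occupy positions 1–2 → average rank (1+2)/2 = 1.5.
The 3 values of 4.3 occupy positions 3–5 → average rank 4.
Ranks ≤ 4: {1.5, 1.5, 4, 4, 4} → 5 values.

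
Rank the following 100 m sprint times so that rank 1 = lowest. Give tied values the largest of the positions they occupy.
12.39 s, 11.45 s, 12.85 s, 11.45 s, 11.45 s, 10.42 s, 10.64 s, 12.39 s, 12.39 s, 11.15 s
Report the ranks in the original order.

9, 6, 10, 6, 6, 1, 2, 9, 9, 3

Sorted (ascending): 10.42, 10.64, 11.15, 11.45, 11.45, 11.45, 12.39, 12.39, 12.39, 12.85
The 3 values of 11.45 occupy positions 4–6 → each gets rank 6.
The 3 values of 12.39 occupy positions 7–9 → each gets rank 9.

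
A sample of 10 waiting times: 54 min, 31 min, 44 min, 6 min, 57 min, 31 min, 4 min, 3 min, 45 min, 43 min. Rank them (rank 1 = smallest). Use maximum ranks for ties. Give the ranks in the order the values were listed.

9, 5, 7, 3, 10, 5, 2, 1, 8, 6

Sorted (ascending): 3, 4, 6, 31, 31, 43, 44, 45, 54, 57
The 2 values of 31 occupy positions 4–5 → each gets rank 5.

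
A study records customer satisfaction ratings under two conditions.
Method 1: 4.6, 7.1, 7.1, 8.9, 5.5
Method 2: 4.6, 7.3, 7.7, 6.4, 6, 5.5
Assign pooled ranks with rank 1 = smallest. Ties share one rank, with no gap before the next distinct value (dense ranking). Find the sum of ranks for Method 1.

21

Sorted (ascending): 4.6, 4.6, 5.5, 5.5, 6, 6.4, 7.1, 7.1, 7.3, 7.7, 8.9
The 2 values of 4.6 share dense rank 1.
The 2 values of 5.5 share dense rank 2.
The 2 values of 7.1 share dense rank 5.
Remaining distinct values take the next consecutive integers.
Method 1 values → pooled ranks: 4.6→1, 7.1→5, 7.1→5, 8.9→8, 5.5→2
Rank sum = 1 + 5 + 5 + 8 + 2 = 21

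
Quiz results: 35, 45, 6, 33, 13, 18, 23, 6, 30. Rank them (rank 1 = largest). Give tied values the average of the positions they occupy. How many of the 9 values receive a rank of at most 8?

7

Sorted (descending): 45, 35, 33, 30, 23, 18, 13, 6, 6
The 2 values of 6 occupy positions 8–9 → average rank (8+9)/2 = 8.5.
Ranks ≤ 8: {1, 2, 3, 4, 5, 6, 7} → 7 values.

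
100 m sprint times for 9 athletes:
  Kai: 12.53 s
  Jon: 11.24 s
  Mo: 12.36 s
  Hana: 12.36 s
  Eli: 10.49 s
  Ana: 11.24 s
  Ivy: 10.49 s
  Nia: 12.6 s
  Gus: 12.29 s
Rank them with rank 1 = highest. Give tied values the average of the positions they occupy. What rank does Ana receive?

Sorted (descending): 12.6, 12.53, 12.36, 12.36, 12.29, 11.24, 11.24, 10.49, 10.49
The 2 values of 12.36 occupy positions 3–4 → average rank (3+4)/2 = 3.5.
The 2 values of 11.24 occupy positions 6–7 → average rank (6+7)/2 = 6.5.
The 2 values of 10.49 occupy positions 8–9 → average rank (8+9)/2 = 8.5.
Ana has value 11.24 s → rank 6.5.

6.5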